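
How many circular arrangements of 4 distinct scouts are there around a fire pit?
Circular: fix one position, arrange the rest. (4-1)! = 6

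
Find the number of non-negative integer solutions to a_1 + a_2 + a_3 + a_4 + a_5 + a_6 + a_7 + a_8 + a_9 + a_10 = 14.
C(14+10-1, 10-1) = C(23, 9) = 817190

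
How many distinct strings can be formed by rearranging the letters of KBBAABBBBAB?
11! / (1! × 7! × 3!) = 1320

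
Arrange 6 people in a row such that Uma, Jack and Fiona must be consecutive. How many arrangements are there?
Treat the 3 as one block: (6-3+1)! × 3! = 24 × 6 = 144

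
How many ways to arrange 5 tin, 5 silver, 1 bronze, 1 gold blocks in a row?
12! / (5! × 5! × 1! × 1!) = 33264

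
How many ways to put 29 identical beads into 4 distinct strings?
C(29+4-1, 4-1) = C(32, 3) = 4960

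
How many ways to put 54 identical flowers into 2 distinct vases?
C(54+2-1, 2-1) = C(55, 1) = 55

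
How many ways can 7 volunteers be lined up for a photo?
7! = 5040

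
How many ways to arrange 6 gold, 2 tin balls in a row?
8! / (6! × 2!) = 28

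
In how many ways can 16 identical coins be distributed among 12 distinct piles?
C(16+12-1, 12-1) = C(27, 11) = 13037895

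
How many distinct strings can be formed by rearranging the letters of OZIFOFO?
7! / (2! × 3! × 1! × 1!) = 420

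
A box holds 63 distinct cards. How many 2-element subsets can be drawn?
C(63,2) = 63!/(2!×61!) = 1953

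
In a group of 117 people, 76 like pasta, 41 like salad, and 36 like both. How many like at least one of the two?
|A∪B| = |A| + |B| - |A∩B| = 76 + 41 - 36 = 81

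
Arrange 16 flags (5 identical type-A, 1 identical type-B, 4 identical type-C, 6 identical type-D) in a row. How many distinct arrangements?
16! / (5! × 1! × 4! × 6!) = 10090080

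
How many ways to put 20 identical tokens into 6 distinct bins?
C(20+6-1, 6-1) = C(25, 5) = 53130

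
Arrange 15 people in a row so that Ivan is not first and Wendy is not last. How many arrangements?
By inclusion-exclusion: 15! - 2×(15-1)! + (15-2)! = 1307674368000 - 174356582400 + 6227020800 = 1139544806400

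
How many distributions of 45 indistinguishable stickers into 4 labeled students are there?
C(45+4-1, 4-1) = C(48, 3) = 17296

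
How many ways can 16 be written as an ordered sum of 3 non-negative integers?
C(16+3-1, 3-1) = C(18, 2) = 153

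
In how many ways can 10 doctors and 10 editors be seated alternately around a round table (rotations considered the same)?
Fix one of the doctors: (10-1)! ways for the remaining doctors, × 10! ways for the editors = 362880 × 3628800 = 1316818944000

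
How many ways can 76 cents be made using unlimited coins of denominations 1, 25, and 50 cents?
Coefficient of x^76 in 1/(1-x^1) · 1/(1-x^25) · 1/(1-x^50). Case on j = number of 50-cent coins (j = 0..1); remainder r = 76 - 50j is made from {1,25} in ⌊r/25⌋+1 ways. r = 76, 26 → 4 + 2 = 6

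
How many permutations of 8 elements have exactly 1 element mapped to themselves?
Choose the 1 fixed point C(8,1) = 8, derange the rest: !7 = Σ_{j=0}^{7} (-1)^j·7!/j! = 5040 - 5040 + 2520 - 840 + 210 - 42 + 7 - 1 = 1854. Product = 8 × 1854 = 14832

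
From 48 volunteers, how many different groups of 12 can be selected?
C(48,12) = 48!/(12!×36!) = 69668534468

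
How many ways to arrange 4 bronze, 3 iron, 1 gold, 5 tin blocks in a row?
13! / (4! × 3! × 1! × 5!) = 360360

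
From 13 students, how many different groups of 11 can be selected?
C(13,11) = 13!/(11!×2!) = 78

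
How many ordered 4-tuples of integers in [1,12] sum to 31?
Coefficient of x^31 in (x + x² + ... + x^12)^4. By inclusion-exclusion on dice exceeding 12: Σ_j (-1)^j C(4,j)·C(31-1-12j, 3) = C(4,0)·C(30,3) - C(4,1)·C(18,3) + C(4,2)·C(6,3) = 1·4060 - 4·816 + 6·20 = 916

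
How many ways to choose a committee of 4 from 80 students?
C(80,4) = 80!/(4!×76!) = 1581580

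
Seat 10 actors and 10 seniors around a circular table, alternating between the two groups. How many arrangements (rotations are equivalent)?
Fix one of the actors: (10-1)! ways for the remaining actors, × 10! ways for the seniors = 362880 × 3628800 = 1316818944000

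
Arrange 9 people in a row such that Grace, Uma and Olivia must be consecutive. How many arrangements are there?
Treat the 3 as one block: (9-3+1)! × 3! = 5040 × 6 = 30240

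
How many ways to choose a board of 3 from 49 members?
C(49,3) = 49!/(3!×46!) = 18424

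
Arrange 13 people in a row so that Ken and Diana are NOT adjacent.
Total - adjacent = 13! - (13-1)!×2 = 6227020800 - 958003200 = 5269017600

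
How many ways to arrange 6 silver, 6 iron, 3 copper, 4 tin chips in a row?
19! / (6! × 6! × 3! × 4!) = 1629547920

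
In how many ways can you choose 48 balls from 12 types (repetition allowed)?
C(48+12-1, 12-1) = C(59, 11) = 279871768995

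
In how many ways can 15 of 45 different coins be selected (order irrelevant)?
C(45,15) = 45!/(15!×30!) = 344867425584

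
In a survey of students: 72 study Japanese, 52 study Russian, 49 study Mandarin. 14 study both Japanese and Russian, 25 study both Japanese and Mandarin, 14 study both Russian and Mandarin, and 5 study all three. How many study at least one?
|A∪B∪C| = 72+52+49-14-25-14+5 = 125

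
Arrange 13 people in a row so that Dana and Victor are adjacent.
Treat as block: (13-1)! × 2! = 479001600 × 2 = 958003200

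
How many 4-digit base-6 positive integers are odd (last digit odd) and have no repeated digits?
Last∈{1,3,5}. Last=0: 0. Last nonzero: 3×4×P(4,2) = 144. Total = 144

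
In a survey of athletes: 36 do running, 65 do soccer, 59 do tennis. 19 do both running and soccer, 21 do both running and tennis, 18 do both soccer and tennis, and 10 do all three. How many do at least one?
|A∪B∪C| = 36+65+59-19-21-18+10 = 112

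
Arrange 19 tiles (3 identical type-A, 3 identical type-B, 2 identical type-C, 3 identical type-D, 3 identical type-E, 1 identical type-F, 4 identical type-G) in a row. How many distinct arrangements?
19! / (3! × 3! × 2! × 3! × 3! × 1! × 4!) = 1955457504000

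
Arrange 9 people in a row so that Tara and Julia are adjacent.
Treat as block: (9-1)! × 2! = 40320 × 2 = 80640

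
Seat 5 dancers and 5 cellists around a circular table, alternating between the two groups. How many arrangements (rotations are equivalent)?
Fix one of the dancers: (5-1)! ways for the remaining dancers, × 5! ways for the cellists = 24 × 120 = 2880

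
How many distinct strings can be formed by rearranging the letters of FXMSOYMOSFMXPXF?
15! / (2! × 2! × 3! × 3! × 1! × 1! × 3!) = 1513512000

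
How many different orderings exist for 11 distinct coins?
11! = 39916800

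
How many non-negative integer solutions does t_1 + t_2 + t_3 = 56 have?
C(56+3-1, 3-1) = C(58, 2) = 1653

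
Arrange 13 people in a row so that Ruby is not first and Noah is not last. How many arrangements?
By inclusion-exclusion: 13! - 2×(13-1)! + (13-2)! = 6227020800 - 958003200 + 39916800 = 5308934400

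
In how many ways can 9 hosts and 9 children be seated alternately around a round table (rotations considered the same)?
Fix one of the hosts: (9-1)! ways for the remaining hosts, × 9! ways for the children = 40320 × 362880 = 14631321600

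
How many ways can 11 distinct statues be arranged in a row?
11! = 39916800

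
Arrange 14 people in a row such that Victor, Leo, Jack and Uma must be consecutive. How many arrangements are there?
Treat the 4 as one block: (14-4+1)! × 4! = 39916800 × 24 = 958003200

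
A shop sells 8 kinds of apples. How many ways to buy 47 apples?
C(47+8-1, 8-1) = C(54, 7) = 177100560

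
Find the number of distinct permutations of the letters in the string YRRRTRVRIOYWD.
13! / (2! × 1! × 1! × 5! × 1! × 1! × 1! × 1!) = 25945920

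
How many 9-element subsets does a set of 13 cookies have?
C(13,9) = 13!/(9!×4!) = 715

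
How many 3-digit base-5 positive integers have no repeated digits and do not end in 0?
Last digit: 4 nonzero choices. First digit: 3 (nonzero, ≠last). Middle 1: P(3,1) = 3. Total = 36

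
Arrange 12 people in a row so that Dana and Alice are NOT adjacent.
Total - adjacent = 12! - (12-1)!×2 = 479001600 - 79833600 = 399168000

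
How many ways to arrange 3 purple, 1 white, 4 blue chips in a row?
8! / (3! × 1! × 4!) = 280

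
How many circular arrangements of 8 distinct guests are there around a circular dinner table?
Circular: fix one position, arrange the rest. (8-1)! = 5040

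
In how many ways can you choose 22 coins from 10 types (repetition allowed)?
C(22+10-1, 10-1) = C(31, 9) = 20160075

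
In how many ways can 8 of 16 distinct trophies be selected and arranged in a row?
P(16,8) = 16!/(16-8)! = 518918400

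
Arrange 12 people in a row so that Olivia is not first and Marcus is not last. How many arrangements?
By inclusion-exclusion: 12! - 2×(12-1)! + (12-2)! = 479001600 - 79833600 + 3628800 = 402796800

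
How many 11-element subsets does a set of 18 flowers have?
C(18,11) = 18!/(11!×7!) = 31824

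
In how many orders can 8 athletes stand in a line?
8! = 40320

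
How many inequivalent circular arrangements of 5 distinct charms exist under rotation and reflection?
(5-1)!/2 = 24/2 = 12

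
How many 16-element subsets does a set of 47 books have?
C(47,16) = 47!/(16!×31!) = 1503232609098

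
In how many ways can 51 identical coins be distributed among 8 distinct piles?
C(51+8-1, 8-1) = C(58, 7) = 300674088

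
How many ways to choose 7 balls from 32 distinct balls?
C(32,7) = 32!/(7!×25!) = 3365856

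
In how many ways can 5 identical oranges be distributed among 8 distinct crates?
C(5+8-1, 8-1) = C(12, 7) = 792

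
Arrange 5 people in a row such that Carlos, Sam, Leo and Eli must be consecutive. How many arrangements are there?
Treat the 4 as one block: (5-4+1)! × 4! = 2 × 24 = 48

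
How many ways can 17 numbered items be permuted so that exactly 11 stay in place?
Choose the 11 fixed points C(17,11) = 12376, derange the rest: !6 = Σ_{j=0}^{6} (-1)^j·6!/j! = 720 - 720 + 360 - 120 + 30 - 6 + 1 = 265. Product = 12376 × 265 = 3279640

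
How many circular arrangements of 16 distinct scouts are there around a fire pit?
Circular: fix one position, arrange the rest. (16-1)! = 1307674368000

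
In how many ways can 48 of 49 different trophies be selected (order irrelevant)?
C(49,48) = 49!/(48!×1!) = 49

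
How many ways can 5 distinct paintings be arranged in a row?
5! = 120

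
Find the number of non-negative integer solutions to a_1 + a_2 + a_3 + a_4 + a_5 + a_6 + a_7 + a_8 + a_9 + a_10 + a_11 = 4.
C(4+11-1, 11-1) = C(14, 10) = 1001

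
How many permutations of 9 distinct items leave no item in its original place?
!9 = Σ_{j=0}^{9} (-1)^j·9!/j! = 362880 - 362880 + 181440 - 60480 + 15120 - 3024 + 504 - 72 + 9 - 1 = 133496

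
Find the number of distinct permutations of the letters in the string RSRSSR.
6! / (3! × 3!) = 20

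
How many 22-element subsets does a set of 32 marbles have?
C(32,22) = 32!/(22!×10!) = 64512240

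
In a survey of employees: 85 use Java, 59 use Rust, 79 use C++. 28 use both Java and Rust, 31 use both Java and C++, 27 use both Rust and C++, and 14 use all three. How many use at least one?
|A∪B∪C| = 85+59+79-28-31-27+14 = 151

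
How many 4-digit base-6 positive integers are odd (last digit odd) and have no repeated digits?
Last∈{1,3,5}. Last=0: 0. Last nonzero: 3×4×P(4,2) = 144. Total = 144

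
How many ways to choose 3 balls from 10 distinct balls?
C(10,3) = 10!/(3!×7!) = 120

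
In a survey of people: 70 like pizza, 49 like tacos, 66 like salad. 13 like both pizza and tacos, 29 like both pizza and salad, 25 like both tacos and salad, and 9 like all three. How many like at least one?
|A∪B∪C| = 70+49+66-13-29-25+9 = 127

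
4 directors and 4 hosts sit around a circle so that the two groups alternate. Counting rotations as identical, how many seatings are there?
Fix one of the directors: (4-1)! ways for the remaining directors, × 4! ways for the hosts = 6 × 24 = 144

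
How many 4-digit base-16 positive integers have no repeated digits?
First digit: 15 choices (nonzero). Then descending: 15 × 15 × 14 × 13 = 40950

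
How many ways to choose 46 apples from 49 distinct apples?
C(49,46) = 49!/(46!×3!) = 18424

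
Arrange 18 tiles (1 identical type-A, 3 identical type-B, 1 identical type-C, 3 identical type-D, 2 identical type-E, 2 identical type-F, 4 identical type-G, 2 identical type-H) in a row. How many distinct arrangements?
18! / (1! × 3! × 1! × 3! × 2! × 2! × 4! × 2!) = 926269344000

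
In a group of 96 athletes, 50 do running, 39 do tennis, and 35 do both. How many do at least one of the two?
|A∪B| = |A| + |B| - |A∩B| = 50 + 39 - 35 = 54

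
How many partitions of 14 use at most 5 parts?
By conjugation, equals partitions of 14 into parts ≤ 5. Let r_j(i) = number of partitions of i into parts ≤ j, for i = 0..14. r_1(i) = 1 for all i; r_j(i) = r_{j-1}(i) + r_j(i-j). Rows j = 2..5: ≤2: 1 1 2 2 3 3 4 4 5 5 6 6 7 7 8; ≤3: 1 1 2 3 4 5 7 8 10 12 14 16 19 21 24; ≤4: 1 1 2 3 5 6 9 11 15 18 23 27 34 39 47; ≤5: 1 1 2 3 5 7 10 13 18 23 30 37 47 57 70. r_5(14) = 70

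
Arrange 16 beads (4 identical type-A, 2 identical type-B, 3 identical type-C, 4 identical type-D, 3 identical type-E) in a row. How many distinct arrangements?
16! / (4! × 2! × 3! × 4! × 3!) = 504504000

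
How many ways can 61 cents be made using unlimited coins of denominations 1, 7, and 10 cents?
Coefficient of x^61 in 1/(1-x^1) · 1/(1-x^7) · 1/(1-x^10). Case on j = number of 10-cent coins (j = 0..6); remainder r = 61 - 10j is made from {1,7} in ⌊r/7⌋+1 ways. r = 61, 51, 41, 31, 21, 11, 1 → 9 + 8 + 6 + 5 + 4 + 2 + 1 = 35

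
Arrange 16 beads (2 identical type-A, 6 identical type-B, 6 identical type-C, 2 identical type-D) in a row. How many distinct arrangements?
16! / (2! × 6! × 6! × 2!) = 10090080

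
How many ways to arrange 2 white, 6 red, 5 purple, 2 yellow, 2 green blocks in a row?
17! / (2! × 6! × 5! × 2! × 2!) = 514594080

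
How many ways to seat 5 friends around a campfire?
Circular: fix one position, arrange the rest. (5-1)! = 24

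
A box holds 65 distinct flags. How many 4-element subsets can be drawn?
C(65,4) = 65!/(4!×61!) = 677040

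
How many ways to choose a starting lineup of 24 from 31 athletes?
C(31,24) = 31!/(24!×7!) = 2629575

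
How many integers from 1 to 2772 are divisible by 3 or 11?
⌊2772/3⌋ + ⌊2772/11⌋ - ⌊2772/33⌋ = 924 + 252 - 84 = 1092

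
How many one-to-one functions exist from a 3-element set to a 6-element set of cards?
P(6,3) = 6!/(6-3)! = 120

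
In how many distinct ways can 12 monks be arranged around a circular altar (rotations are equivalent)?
Circular: fix one position, arrange the rest. (12-1)! = 39916800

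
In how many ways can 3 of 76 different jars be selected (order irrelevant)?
C(76,3) = 76!/(3!×73!) = 70300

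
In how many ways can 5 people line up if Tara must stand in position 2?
Fix one position: (5-1)! = 24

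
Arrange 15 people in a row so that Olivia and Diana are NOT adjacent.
Total - adjacent = 15! - (15-1)!×2 = 1307674368000 - 174356582400 = 1133317785600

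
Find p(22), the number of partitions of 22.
Pentagonal recurrence p(n) = p(n-1) + p(n-2) - p(n-5) - p(n-7) + p(n-12) + p(n-15) - ... gives p(0..21) = 1, 1, 2, 3, 5, 7, 11, 15, 22, 30, 42, 56, 77, 101, 135, 176, 231, 297, 385, 490, 627, 792. p(22) = p(21) + p(20) - p(17) - p(15) + p(10) + p(7) - p(0) = 792 + 627 - 297 - 176 + 42 + 15 - 1 = 1002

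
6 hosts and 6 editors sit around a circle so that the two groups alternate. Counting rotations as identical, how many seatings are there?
Fix one of the hosts: (6-1)! ways for the remaining hosts, × 6! ways for the editors = 120 × 720 = 86400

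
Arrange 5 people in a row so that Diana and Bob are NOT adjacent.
Total - adjacent = 5! - (5-1)!×2 = 120 - 48 = 72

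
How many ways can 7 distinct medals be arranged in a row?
7! = 5040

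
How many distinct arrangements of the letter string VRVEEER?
7! / (2! × 3! × 2!) = 210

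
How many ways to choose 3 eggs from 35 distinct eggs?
C(35,3) = 35!/(3!×32!) = 6545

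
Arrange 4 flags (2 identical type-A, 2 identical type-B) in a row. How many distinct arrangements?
4! / (2! × 2!) = 6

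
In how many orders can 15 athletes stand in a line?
15! = 1307674368000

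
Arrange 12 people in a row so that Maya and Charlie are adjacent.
Treat as block: (12-1)! × 2! = 39916800 × 2 = 79833600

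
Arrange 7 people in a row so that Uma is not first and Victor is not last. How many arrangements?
By inclusion-exclusion: 7! - 2×(7-1)! + (7-2)! = 5040 - 1440 + 120 = 3720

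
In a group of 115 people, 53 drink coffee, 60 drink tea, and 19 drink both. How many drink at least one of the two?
|A∪B| = |A| + |B| - |A∩B| = 53 + 60 - 19 = 94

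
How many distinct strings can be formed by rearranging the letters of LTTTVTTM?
8! / (1! × 1! × 5! × 1!) = 336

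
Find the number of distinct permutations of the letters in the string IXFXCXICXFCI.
12! / (3! × 4! × 3! × 2!) = 277200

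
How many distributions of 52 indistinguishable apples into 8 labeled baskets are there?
C(52+8-1, 8-1) = C(59, 7) = 341149446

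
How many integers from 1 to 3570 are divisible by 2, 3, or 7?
⌊3570/2⌋+⌊3570/3⌋+⌊3570/7⌋ - ⌊3570/6⌋-⌊3570/14⌋-⌊3570/21⌋ + ⌊3570/42⌋ = 1785+1190+510 - 595-255-170 + 85 = 2550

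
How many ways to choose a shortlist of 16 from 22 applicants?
C(22,16) = 22!/(16!×6!) = 74613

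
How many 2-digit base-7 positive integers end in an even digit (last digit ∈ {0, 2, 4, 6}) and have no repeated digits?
Last∈{0,2,4,6}. Last=0: 6. Last nonzero: 3×5×P(5,0) = 15. Total = 21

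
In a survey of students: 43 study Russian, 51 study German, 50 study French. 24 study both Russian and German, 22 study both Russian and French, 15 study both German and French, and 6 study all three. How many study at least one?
|A∪B∪C| = 43+51+50-24-22-15+6 = 89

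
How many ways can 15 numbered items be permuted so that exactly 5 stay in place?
Choose the 5 fixed points C(15,5) = 3003, derange the rest: !10 = Σ_{j=0}^{10} (-1)^j·10!/j! = 3628800 - 3628800 + 1814400 - 604800 + 151200 - 30240 + 5040 - 720 + 90 - 10 + 1 = 1334961. Product = 3003 × 1334961 = 4008887883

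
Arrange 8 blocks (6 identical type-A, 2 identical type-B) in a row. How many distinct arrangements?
8! / (6! × 2!) = 28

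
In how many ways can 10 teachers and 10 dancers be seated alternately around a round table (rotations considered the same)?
Fix one of the teachers: (10-1)! ways for the remaining teachers, × 10! ways for the dancers = 362880 × 3628800 = 1316818944000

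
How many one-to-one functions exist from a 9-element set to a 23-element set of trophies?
P(23,9) = 23!/(23-9)! = 296541907200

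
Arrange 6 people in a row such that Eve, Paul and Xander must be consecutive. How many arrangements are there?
Treat the 3 as one block: (6-3+1)! × 3! = 24 × 6 = 144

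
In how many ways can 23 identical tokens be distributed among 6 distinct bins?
C(23+6-1, 6-1) = C(28, 5) = 98280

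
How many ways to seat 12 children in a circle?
Circular: fix one position, arrange the rest. (12-1)! = 39916800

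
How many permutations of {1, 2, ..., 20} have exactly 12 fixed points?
Choose the 12 fixed points C(20,12) = 125970, derange the rest: !8 = Σ_{j=0}^{8} (-1)^j·8!/j! = 40320 - 40320 + 20160 - 6720 + 1680 - 336 + 56 - 8 + 1 = 14833. Product = 125970 × 14833 = 1868513010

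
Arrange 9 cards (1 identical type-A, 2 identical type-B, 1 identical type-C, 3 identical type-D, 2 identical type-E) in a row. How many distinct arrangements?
9! / (1! × 2! × 1! × 3! × 2!) = 15120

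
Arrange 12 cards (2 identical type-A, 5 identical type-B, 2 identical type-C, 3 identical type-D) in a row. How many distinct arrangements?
12! / (2! × 5! × 2! × 3!) = 166320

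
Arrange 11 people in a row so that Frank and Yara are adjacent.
Treat as block: (11-1)! × 2! = 3628800 × 2 = 7257600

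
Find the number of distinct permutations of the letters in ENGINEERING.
11! / (3! × 3! × 2! × 2! × 1!) = 277200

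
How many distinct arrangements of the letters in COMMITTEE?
9! / (1! × 1! × 2! × 1! × 2! × 2!) = 45360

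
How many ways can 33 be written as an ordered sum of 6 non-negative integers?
C(33+6-1, 6-1) = C(38, 5) = 501942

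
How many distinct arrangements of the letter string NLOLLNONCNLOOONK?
16! / (5! × 1! × 1! × 5! × 4!) = 60540480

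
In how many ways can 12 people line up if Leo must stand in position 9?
Fix one position: (12-1)! = 39916800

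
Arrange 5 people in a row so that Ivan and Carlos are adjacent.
Treat as block: (5-1)! × 2! = 24 × 2 = 48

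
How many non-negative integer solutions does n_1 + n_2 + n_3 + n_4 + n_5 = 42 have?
C(42+5-1, 5-1) = C(46, 4) = 163185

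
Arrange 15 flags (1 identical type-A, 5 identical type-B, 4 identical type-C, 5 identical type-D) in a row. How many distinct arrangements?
15! / (1! × 5! × 4! × 5!) = 3783780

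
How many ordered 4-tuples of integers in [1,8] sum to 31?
Coefficient of x^31 in (x + x² + ... + x^8)^4. By inclusion-exclusion on dice exceeding 8: Σ_j (-1)^j C(4,j)·C(31-1-8j, 3) = C(4,0)·C(30,3) - C(4,1)·C(22,3) + C(4,2)·C(14,3) - C(4,3)·C(6,3) = 1·4060 - 4·1540 + 6·364 - 4·20 = 4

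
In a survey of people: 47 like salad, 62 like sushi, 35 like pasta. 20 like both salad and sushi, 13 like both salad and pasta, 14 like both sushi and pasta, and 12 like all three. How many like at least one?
|A∪B∪C| = 47+62+35-20-13-14+12 = 109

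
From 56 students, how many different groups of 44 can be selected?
C(56,44) = 56!/(44!×12!) = 558383307300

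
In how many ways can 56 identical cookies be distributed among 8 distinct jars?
C(56+8-1, 8-1) = C(63, 7) = 553270671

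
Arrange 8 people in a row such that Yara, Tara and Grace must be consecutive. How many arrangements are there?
Treat the 3 as one block: (8-3+1)! × 3! = 720 × 6 = 4320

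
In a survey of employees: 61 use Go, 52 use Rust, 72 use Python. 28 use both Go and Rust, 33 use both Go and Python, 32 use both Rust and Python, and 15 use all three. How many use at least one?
|A∪B∪C| = 61+52+72-28-33-32+15 = 107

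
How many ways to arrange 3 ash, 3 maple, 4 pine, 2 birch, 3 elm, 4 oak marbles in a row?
19! / (3! × 3! × 4! × 2! × 3! × 4!) = 488864376000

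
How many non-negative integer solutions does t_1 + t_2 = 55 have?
C(55+2-1, 2-1) = C(56, 1) = 56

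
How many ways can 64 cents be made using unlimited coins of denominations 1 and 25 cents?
Coefficient of x^64 in 1/(1-x^1) · 1/(1-x^25). Use j coins of 25 for j = 0..⌊64/25⌋ = 2, the rest in 1s: 2 + 1 = 3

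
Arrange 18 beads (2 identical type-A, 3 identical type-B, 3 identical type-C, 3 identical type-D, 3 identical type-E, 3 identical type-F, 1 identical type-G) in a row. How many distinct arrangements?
18! / (2! × 3! × 3! × 3! × 3! × 3! × 1!) = 411675264000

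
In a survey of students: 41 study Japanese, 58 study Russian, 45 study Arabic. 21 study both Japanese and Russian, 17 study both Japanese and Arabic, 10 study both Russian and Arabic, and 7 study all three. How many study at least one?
|A∪B∪C| = 41+58+45-21-17-10+7 = 103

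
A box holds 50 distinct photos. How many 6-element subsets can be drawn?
C(50,6) = 50!/(6!×44!) = 15890700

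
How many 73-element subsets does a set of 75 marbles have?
C(75,73) = 75!/(73!×2!) = 2775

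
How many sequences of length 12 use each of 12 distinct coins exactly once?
12! = 479001600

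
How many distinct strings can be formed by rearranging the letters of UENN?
4! / (2! × 1! × 1!) = 12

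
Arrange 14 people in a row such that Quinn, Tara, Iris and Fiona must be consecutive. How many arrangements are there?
Treat the 4 as one block: (14-4+1)! × 4! = 39916800 × 24 = 958003200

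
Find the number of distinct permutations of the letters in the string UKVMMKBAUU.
10! / (2! × 1! × 3! × 2! × 1! × 1!) = 151200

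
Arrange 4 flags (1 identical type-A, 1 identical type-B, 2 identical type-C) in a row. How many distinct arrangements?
4! / (1! × 1! × 2!) = 12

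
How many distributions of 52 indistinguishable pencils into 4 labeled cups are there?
C(52+4-1, 4-1) = C(55, 3) = 26235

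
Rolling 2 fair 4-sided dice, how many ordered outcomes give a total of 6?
Coefficient of x^6 in (x + x² + ... + x^4)^2. By inclusion-exclusion on dice exceeding 4: Σ_j (-1)^j C(2,j)·C(6-1-4j, 1) = C(2,0)·C(5,1) - C(2,1)·C(1,1) = 1·5 - 2·1 = 3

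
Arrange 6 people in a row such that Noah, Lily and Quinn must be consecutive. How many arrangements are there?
Treat the 3 as one block: (6-3+1)! × 3! = 24 × 6 = 144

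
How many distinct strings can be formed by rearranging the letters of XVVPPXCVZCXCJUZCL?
17! / (2! × 4! × 3! × 1! × 3! × 1! × 2! × 1!) = 102918816000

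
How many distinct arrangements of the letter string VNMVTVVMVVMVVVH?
15! / (9! × 3! × 1! × 1! × 1!) = 600600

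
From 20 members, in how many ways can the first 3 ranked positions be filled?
P(20,3) = 20!/(20-3)! = 6840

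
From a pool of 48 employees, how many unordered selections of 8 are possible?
C(48,8) = 48!/(8!×40!) = 377348994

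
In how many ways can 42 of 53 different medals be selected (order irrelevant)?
C(53,42) = 53!/(42!×11!) = 76223753060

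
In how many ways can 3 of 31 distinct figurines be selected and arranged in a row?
P(31,3) = 31!/(31-3)! = 26970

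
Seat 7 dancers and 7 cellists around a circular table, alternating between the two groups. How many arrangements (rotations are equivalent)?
Fix one of the dancers: (7-1)! ways for the remaining dancers, × 7! ways for the cellists = 720 × 5040 = 3628800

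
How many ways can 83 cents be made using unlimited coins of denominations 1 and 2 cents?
Coefficient of x^83 in 1/(1-x^1) · 1/(1-x^2). Use j coins of 2 for j = 0..⌊83/2⌋ = 41, the rest in 1s: 41 + 1 = 42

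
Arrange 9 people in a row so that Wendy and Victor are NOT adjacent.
Total - adjacent = 9! - (9-1)!×2 = 362880 - 80640 = 282240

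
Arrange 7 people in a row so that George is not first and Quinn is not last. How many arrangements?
By inclusion-exclusion: 7! - 2×(7-1)! + (7-2)! = 5040 - 1440 + 120 = 3720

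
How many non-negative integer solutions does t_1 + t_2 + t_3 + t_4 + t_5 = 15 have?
C(15+5-1, 5-1) = C(19, 4) = 3876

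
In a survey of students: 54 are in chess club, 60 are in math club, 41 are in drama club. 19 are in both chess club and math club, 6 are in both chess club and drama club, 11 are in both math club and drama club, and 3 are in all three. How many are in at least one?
|A∪B∪C| = 54+60+41-19-6-11+3 = 122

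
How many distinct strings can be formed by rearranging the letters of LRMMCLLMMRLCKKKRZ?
17! / (3! × 2! × 4! × 4! × 3! × 1!) = 8576568000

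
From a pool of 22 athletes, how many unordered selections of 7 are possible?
C(22,7) = 22!/(7!×15!) = 170544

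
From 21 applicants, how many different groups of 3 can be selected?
C(21,3) = 21!/(3!×18!) = 1330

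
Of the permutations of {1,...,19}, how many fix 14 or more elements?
Exactly j fixed points: C(19,j)·!(19-j); sum over j ≥ 14 (derangement numbers via !m = (m-1)·(!(m-1) + !(m-2)): !0..!5 = 1, 0, 1, 2, 9, 44). Σ_{j=14}^{19} C(19,j)·!(19-j) = C(19,14)·!5 + C(19,15)·!4 + C(19,16)·!3 + C(19,17)·!2 + C(19,18)·!1 + C(19,19)·!0 = 11628·44 + 3876·9 + 969·2 + 171·1 + 19·0 + 1·1 = 548626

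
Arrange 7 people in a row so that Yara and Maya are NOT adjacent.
Total - adjacent = 7! - (7-1)!×2 = 5040 - 1440 = 3600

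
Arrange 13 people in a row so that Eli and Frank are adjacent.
Treat as block: (13-1)! × 2! = 479001600 × 2 = 958003200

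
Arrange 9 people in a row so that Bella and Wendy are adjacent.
Treat as block: (9-1)! × 2! = 40320 × 2 = 80640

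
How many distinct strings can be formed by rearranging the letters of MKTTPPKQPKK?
11! / (4! × 3! × 1! × 1! × 2!) = 138600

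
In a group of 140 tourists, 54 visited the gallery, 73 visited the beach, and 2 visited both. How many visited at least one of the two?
|A∪B| = |A| + |B| - |A∩B| = 54 + 73 - 2 = 125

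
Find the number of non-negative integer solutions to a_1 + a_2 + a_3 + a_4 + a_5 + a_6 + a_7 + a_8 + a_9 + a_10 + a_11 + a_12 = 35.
C(35+12-1, 12-1) = C(46, 11) = 13340783196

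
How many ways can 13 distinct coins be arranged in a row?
13! = 6227020800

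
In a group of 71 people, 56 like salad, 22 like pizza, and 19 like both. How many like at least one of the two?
|A∪B| = |A| + |B| - |A∩B| = 56 + 22 - 19 = 59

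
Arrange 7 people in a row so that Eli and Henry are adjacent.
Treat as block: (7-1)! × 2! = 720 × 2 = 1440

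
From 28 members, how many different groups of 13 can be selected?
C(28,13) = 28!/(13!×15!) = 37442160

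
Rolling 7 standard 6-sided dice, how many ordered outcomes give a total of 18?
Coefficient of x^18 in (x + x² + ... + x^6)^7. By inclusion-exclusion on dice exceeding 6: Σ_j (-1)^j C(7,j)·C(18-1-6j, 6) = C(7,0)·C(17,6) - C(7,1)·C(11,6) = 1·12376 - 7·462 = 9142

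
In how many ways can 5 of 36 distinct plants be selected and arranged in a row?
P(36,5) = 36!/(36-5)! = 45239040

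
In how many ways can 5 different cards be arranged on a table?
5! = 120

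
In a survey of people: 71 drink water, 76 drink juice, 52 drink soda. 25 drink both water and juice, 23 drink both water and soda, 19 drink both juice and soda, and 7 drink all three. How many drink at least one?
|A∪B∪C| = 71+76+52-25-23-19+7 = 139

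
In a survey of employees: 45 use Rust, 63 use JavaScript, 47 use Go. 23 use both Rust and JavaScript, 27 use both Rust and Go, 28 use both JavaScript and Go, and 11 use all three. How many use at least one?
|A∪B∪C| = 45+63+47-23-27-28+11 = 88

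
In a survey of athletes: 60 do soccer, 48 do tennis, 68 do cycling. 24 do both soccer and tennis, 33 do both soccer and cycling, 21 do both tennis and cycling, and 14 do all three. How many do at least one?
|A∪B∪C| = 60+48+68-24-33-21+14 = 112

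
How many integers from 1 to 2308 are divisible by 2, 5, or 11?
⌊2308/2⌋+⌊2308/5⌋+⌊2308/11⌋ - ⌊2308/10⌋-⌊2308/22⌋-⌊2308/55⌋ + ⌊2308/110⌋ = 1154+461+209 - 230-104-41 + 20 = 1469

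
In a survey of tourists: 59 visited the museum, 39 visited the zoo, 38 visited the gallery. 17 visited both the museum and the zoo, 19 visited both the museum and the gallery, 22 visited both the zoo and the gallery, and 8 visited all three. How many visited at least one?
|A∪B∪C| = 59+39+38-17-19-22+8 = 86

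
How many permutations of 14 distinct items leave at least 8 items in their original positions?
Exactly j fixed points: C(14,j)·!(14-j); sum over j ≥ 8 (derangement numbers via !m = (m-1)·(!(m-1) + !(m-2)): !0..!6 = 1, 0, 1, 2, 9, 44, 265). Σ_{j=8}^{14} C(14,j)·!(14-j) = C(14,8)·!6 + C(14,9)·!5 + C(14,10)·!4 + C(14,11)·!3 + C(14,12)·!2 + C(14,13)·!1 + C(14,14)·!0 = 3003·265 + 2002·44 + 1001·9 + 364·2 + 91·1 + 14·0 + 1·1 = 893712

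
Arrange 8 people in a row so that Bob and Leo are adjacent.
Treat as block: (8-1)! × 2! = 5040 × 2 = 10080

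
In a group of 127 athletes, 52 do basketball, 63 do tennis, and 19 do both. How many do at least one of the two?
|A∪B| = |A| + |B| - |A∩B| = 52 + 63 - 19 = 96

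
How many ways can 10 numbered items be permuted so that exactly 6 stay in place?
Choose the 6 fixed points C(10,6) = 210, derange the rest: !4 = Σ_{j=0}^{4} (-1)^j·4!/j! = 24 - 24 + 12 - 4 + 1 = 9. Product = 210 × 9 = 1890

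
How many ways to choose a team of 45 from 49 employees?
C(49,45) = 49!/(45!×4!) = 211876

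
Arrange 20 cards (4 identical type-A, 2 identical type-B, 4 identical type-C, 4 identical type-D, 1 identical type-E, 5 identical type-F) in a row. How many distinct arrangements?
20! / (4! × 2! × 4! × 4! × 1! × 5!) = 733296564000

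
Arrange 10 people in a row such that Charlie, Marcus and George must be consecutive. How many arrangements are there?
Treat the 3 as one block: (10-3+1)! × 3! = 40320 × 6 = 241920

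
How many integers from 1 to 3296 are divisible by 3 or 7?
⌊3296/3⌋ + ⌊3296/7⌋ - ⌊3296/21⌋ = 1098 + 470 - 156 = 1412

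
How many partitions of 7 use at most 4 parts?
By conjugation, equals partitions of 7 into parts ≤ 4. Let r_j(i) = number of partitions of i into parts ≤ j, for i = 0..7. r_1(i) = 1 for all i; r_j(i) = r_{j-1}(i) + r_j(i-j). Rows j = 2..4: ≤2: 1 1 2 2 3 3 4 4; ≤3: 1 1 2 3 4 5 7 8; ≤4: 1 1 2 3 5 6 9 11. r_4(7) = 11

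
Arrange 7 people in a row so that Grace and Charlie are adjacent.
Treat as block: (7-1)! × 2! = 720 × 2 = 1440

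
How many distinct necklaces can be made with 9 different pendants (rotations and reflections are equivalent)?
(9-1)!/2 = 40320/2 = 20160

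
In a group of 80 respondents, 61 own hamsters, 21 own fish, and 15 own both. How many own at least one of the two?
|A∪B| = |A| + |B| - |A∩B| = 61 + 21 - 15 = 67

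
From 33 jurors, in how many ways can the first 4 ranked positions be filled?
P(33,4) = 33!/(33-4)! = 982080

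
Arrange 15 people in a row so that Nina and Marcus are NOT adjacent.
Total - adjacent = 15! - (15-1)!×2 = 1307674368000 - 174356582400 = 1133317785600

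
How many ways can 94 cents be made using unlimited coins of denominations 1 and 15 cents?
Coefficient of x^94 in 1/(1-x^1) · 1/(1-x^15). Use j coins of 15 for j = 0..⌊94/15⌋ = 6, the rest in 1s: 6 + 1 = 7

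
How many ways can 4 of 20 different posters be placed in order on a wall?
P(20,4) = 20!/(20-4)! = 116280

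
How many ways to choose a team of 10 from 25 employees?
C(25,10) = 25!/(10!×15!) = 3268760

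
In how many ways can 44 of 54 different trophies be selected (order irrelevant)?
C(54,44) = 54!/(44!×10!) = 23930713170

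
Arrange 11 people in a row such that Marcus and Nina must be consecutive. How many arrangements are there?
Treat the 2 as one block: (11-2+1)! × 2! = 3628800 × 2 = 7257600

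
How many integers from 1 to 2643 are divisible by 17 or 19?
⌊2643/17⌋ + ⌊2643/19⌋ - ⌊2643/323⌋ = 155 + 139 - 8 = 286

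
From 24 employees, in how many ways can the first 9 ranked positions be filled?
P(24,9) = 24!/(24-9)! = 474467051520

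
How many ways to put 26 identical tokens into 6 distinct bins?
C(26+6-1, 6-1) = C(31, 5) = 169911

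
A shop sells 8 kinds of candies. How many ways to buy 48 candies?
C(48+8-1, 8-1) = C(55, 7) = 202927725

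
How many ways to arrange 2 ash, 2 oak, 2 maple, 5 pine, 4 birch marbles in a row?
15! / (2! × 2! × 2! × 5! × 4!) = 56756700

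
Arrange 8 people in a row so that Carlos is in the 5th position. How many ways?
Fix one position: (8-1)! = 5040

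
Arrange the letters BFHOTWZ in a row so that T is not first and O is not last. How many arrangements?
By inclusion-exclusion: 7! - 2×(7-1)! + (7-2)! = 5040 - 1440 + 120 = 3720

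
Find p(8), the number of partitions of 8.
Pentagonal recurrence p(n) = p(n-1) + p(n-2) - p(n-5) - p(n-7) + p(n-12) + p(n-15) - ... gives p(0..7) = 1, 1, 2, 3, 5, 7, 11, 15. p(8) = p(7) + p(6) - p(3) - p(1) = 15 + 11 - 3 - 1 = 22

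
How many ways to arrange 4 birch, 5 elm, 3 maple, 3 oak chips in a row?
15! / (4! × 5! × 3! × 3!) = 12612600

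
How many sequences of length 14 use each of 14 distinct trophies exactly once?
14! = 87178291200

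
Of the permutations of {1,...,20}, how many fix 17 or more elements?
Exactly j fixed points: C(20,j)·!(20-j); sum over j ≥ 17 (derangement numbers via !m = (m-1)·(!(m-1) + !(m-2)): !0..!3 = 1, 0, 1, 2). Σ_{j=17}^{20} C(20,j)·!(20-j) = C(20,17)·!3 + C(20,18)·!2 + C(20,19)·!1 + C(20,20)·!0 = 1140·2 + 190·1 + 20·0 + 1·1 = 2471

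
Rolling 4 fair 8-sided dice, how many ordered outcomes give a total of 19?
Coefficient of x^19 in (x + x² + ... + x^8)^4. By inclusion-exclusion on dice exceeding 8: Σ_j (-1)^j C(4,j)·C(19-1-8j, 3) = C(4,0)·C(18,3) - C(4,1)·C(10,3) = 1·816 - 4·120 = 336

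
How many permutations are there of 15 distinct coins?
15! = 1307674368000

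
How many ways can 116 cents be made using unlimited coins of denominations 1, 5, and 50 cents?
Coefficient of x^116 in 1/(1-x^1) · 1/(1-x^5) · 1/(1-x^50). Case on j = number of 50-cent coins (j = 0..2); remainder r = 116 - 50j is made from {1,5} in ⌊r/5⌋+1 ways. r = 116, 66, 16 → 24 + 14 + 4 = 42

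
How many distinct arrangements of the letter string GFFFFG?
6! / (2! × 4!) = 15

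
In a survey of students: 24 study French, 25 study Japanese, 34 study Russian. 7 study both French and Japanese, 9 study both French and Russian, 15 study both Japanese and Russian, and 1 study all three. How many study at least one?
|A∪B∪C| = 24+25+34-7-9-15+1 = 53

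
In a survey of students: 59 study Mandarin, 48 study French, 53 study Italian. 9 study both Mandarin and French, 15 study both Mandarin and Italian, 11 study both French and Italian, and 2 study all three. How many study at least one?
|A∪B∪C| = 59+48+53-9-15-11+2 = 127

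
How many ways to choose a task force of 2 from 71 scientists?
C(71,2) = 71!/(2!×69!) = 2485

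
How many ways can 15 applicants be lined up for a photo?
15! = 1307674368000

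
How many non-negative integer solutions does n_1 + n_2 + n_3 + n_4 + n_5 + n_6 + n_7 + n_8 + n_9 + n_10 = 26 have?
C(26+10-1, 10-1) = C(35, 9) = 70607460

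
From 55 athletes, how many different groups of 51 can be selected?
C(55,51) = 55!/(51!×4!) = 341055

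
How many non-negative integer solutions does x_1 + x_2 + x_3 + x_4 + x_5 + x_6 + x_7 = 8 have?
C(8+7-1, 7-1) = C(14, 6) = 3003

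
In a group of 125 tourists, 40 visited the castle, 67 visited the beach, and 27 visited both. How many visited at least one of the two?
|A∪B| = |A| + |B| - |A∩B| = 40 + 67 - 27 = 80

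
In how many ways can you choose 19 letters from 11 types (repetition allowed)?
C(19+11-1, 11-1) = C(29, 10) = 20030010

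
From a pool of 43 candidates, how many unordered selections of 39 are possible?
C(43,39) = 43!/(39!×4!) = 123410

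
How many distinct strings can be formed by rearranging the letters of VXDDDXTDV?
9! / (4! × 2! × 2! × 1!) = 3780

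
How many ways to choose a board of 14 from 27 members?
C(27,14) = 27!/(14!×13!) = 20058300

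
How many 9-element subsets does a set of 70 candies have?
C(70,9) = 70!/(9!×61!) = 65033528560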